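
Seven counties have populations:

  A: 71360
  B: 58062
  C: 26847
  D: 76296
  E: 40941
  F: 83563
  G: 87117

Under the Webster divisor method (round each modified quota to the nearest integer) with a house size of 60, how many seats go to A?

Standard divisor 444186/60 ≈ 7403.1; standard quotas: A 9.639, B 7.843, C 3.626, D 10.306, E 5.530, F 11.288, G 11.768.
Rounding to the nearest integer gives 10, 8, 4, 10, 6, 11, 12 = 61 seats, so the divisor must be adjusted.
With modified divisor 7480: modified quotas A 9.540, B 7.762, C 3.589, D 10.200, E 5.473, F 11.172, G 11.647.
Rounding to the nearest integer: A 10, B 8, C 4, D 10, E 5, F 11, G 12 (total 60).
A receives 10.

10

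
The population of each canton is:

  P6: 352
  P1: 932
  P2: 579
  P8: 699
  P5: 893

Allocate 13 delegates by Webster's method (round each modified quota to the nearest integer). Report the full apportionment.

Standard divisor 3455/13 ≈ 265.769; standard quotas: P6 1.324, P1 3.507, P2 2.179, P8 2.630, P5 3.360.
Rounding to the nearest integer gives P6 1, P1 4, P2 2, P8 3, P5 3 — total 13, matching the house size, so no adjustment is needed.

P6 1, P1 4, P2 2, P8 3, P5 3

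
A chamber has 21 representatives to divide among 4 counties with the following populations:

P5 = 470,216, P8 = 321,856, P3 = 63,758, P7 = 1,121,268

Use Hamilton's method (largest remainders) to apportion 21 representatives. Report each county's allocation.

Standard divisor: 1977098 ÷ 21 ≈ 94147.524.
Standard quotas: P5 4.9945, P8 3.4186, P3 0.6772, P7 11.9097.
Lower quotas: P5 4, P8 3, P3 0, P7 11 (sum 18, leaving 3 seats).
Remainders in descending order: P5 0.9945, P7 0.9097, P3 0.6772, P8 0.4186.
The surplus seats go to P5, P7, P3.

P5 5; P8 3; P3 1; P7 12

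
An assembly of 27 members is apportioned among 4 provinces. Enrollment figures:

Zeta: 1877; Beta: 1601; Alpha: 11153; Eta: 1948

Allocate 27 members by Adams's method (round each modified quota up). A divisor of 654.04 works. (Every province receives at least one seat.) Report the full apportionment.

Zeta=3, Beta=3, Alpha=18, Eta=3

With modified divisor 654.04: modified quotas Zeta 2.870, Beta 2.448, Alpha 17.052, Eta 2.978.
Rounding up: Zeta 3, Beta 3, Alpha 18, Eta 3 (total 27).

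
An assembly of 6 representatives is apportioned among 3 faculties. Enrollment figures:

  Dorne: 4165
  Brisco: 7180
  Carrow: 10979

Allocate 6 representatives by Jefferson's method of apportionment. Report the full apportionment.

Standard divisor 22324/6 ≈ 3720.667; standard quotas: Dorne 1.119, Brisco 1.930, Carrow 2.951.
Rounding down gives 1, 1, 2 = 4 seats, so the divisor must be adjusted.
With modified divisor 3200: modified quotas Dorne 1.302, Brisco 2.244, Carrow 3.431.
Rounding down: Dorne 1, Brisco 2, Carrow 3 (total 6).

Dorne 1; Brisco 2; Carrow 3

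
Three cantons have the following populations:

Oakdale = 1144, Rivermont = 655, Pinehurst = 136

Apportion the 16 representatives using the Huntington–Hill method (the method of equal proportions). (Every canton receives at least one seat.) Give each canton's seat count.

Oakdale=10, Rivermont=5, Pinehurst=1

With divisor 120: modified quotas Oakdale 9.533, Rivermont 5.458, Pinehurst 1.133.
Geometric-mean thresholds: Oakdale √(9·10)=9.487, Rivermont √(5·6)=5.477, Pinehurst √(1·2)=1.414.
Each quota rounded against its threshold gives Oakdale 10, Rivermont 5, Pinehurst 1 (total 16).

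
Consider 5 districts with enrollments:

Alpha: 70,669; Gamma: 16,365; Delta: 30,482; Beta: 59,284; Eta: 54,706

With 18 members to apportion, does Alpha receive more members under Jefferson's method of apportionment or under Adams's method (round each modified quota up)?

Jefferson: Alpha 6, Gamma 1, Delta 2, Beta 5, Eta 4.
Adams: Alpha 5, Gamma 2, Delta 3, Beta 4, Eta 4.
Alpha gets 6 under Jefferson and 5 under Adams.

Jefferson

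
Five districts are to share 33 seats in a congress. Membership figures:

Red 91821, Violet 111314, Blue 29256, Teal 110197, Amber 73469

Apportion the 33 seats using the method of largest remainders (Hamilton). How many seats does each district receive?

Standard divisor: 416057 ÷ 33 ≈ 12607.788.
Standard quotas: Red 7.2829, Violet 8.8290, Blue 2.3205, Teal 8.7404, Amber 5.8273.
Lower quotas: Red 7, Violet 8, Blue 2, Teal 8, Amber 5 (sum 30, leaving 3 seats).
Remainders in descending order: Violet 0.8290, Amber 0.8273, Teal 0.7404, Blue 0.3205, Red 0.2829.
The surplus seats go to Violet, Amber, Teal.

Red 7; Violet 9; Blue 2; Teal 9; Amber 6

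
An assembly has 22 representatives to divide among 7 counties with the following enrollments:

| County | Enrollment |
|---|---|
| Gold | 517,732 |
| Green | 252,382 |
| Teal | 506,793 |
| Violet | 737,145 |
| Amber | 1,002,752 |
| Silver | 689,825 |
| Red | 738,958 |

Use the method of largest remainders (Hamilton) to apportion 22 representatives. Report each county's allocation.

Gold 3, Green 1, Teal 2, Violet 4, Amber 5, Silver 3, Red 4

Total 4445587; standard divisor 4445587/22 ≈ 202072.136.
Standard quotas: Gold 2.5621, Green 1.2490, Teal 2.5080, Violet 3.6479, Amber 4.9623, Silver 3.4138, Red 3.6569.
Lower quotas: Gold 2, Green 1, Teal 2, Violet 3, Amber 4, Silver 3, Red 3 (sum 18, leaving 4 seats).
Remainders in descending order: Amber 0.9623, Red 0.6569, Violet 0.6479, Gold 0.5621, Teal 0.5080, Silver 0.4138, Green 0.2490.
The surplus seats go to Amber, Red, Violet, Gold.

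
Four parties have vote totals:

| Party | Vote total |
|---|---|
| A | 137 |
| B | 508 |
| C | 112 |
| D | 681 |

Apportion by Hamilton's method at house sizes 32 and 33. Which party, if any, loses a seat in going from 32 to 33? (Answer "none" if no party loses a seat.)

C

At 32 seats: A 3, B 11, C 3, D 15.
At 33 seats: A 3, B 12, C 2, D 16.
C drops from 3 to 2.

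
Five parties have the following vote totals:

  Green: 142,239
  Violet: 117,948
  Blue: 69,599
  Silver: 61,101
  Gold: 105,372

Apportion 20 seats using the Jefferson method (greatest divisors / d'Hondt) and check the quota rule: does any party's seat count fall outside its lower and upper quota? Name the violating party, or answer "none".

Standard quotas: Green 5.732, Violet 4.753, Blue 2.805, Silver 2.462, Gold 4.247.
Jefferson allocation: Green 6, Violet 5, Blue 3, Silver 2, Gold 4.
Every allocation lies between the lower and upper quota.

none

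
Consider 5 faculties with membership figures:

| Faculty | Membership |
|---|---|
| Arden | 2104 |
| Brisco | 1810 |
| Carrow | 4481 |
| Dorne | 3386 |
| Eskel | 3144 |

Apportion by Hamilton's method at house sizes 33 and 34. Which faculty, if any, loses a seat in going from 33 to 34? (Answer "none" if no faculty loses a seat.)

At 33 seats: Arden 5, Brisco 4, Carrow 10, Dorne 7, Eskel 7.
At 34 seats: Arden 5, Brisco 4, Carrow 10, Dorne 8, Eskel 7.
No faculty's allocation decreased.

none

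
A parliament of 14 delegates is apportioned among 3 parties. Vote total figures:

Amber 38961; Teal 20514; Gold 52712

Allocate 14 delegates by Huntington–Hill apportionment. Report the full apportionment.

With divisor 8254: modified quotas Amber 4.720, Teal 2.485, Gold 6.386.
Geometric-mean thresholds: Amber √(4·5)=4.472, Teal √(2·3)=2.449, Gold √(6·7)=6.481.
Each quota rounded against its threshold gives Amber 5, Teal 3, Gold 6 (total 14).

Amber=5; Teal=3; Gold=6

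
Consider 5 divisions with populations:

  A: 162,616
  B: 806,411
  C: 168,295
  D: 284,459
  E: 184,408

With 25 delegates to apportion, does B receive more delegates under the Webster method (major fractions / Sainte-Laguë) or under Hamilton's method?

Webster: A 3, B 12, C 3, D 4, E 3.
Hamilton: A 2, B 13, C 3, D 4, E 3.
B gets 12 under Webster and 13 under Hamilton.

Hamilton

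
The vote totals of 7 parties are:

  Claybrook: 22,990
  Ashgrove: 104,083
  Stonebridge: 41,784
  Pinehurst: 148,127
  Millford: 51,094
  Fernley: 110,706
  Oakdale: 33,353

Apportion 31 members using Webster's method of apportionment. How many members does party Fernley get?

Standard divisor 512137/31 ≈ 16520.548; standard quotas: Claybrook 1.392, Ashgrove 6.300, Stonebridge 2.529, Pinehurst 8.966, Millford 3.093, Fernley 6.701, Oakdale 2.019.
Rounding to the nearest integer gives Claybrook 1, Ashgrove 6, Stonebridge 3, Pinehurst 9, Millford 3, Fernley 7, Oakdale 2 — total 31, matching the house size, so no adjustment is needed.
Fernley receives 7.

7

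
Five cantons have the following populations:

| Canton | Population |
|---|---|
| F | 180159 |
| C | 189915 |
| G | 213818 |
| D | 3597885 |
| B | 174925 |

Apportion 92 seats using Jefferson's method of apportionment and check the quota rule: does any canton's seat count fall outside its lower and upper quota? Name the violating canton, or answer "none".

D

Standard quotas: F 3.804, C 4.010, G 4.515, D 75.976, B 3.694.
Jefferson allocation: F 3, C 4, G 4, D 78, B 3.
D has quota 75.976 (lower 75, upper 76) but receives 78 — outside the quota interval.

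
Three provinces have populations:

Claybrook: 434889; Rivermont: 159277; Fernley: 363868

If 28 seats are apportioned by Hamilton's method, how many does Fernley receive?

10

Standard divisor: 958034 ÷ 28 ≈ 34215.5.
Standard quotas: Claybrook 12.7103, Rivermont 4.6551, Fernley 10.6346.
Lower quotas: Claybrook 12, Rivermont 4, Fernley 10 (sum 26, leaving 2 seats).
Remainders in descending order: Claybrook 0.7103, Rivermont 0.6551, Fernley 0.6346.
Largest remainders: Claybrook, Rivermont receive the extra seats.
Fernley receives 10.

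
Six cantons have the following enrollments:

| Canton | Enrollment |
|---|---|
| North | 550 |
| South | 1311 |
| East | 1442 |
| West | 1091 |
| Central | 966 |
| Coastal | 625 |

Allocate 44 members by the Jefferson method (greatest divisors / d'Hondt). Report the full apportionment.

Standard divisor 5985/44 ≈ 136.023; standard quotas: North 4.043, South 9.638, East 10.601, West 8.021, Central 7.102, Coastal 4.595.
Rounding down gives 4, 9, 10, 8, 7, 4 = 42 seats, so the divisor must be adjusted.
With modified divisor 130: modified quotas North 4.231, South 10.085, East 11.092, West 8.392, Central 7.431, Coastal 4.808.
Rounding down: North 4, South 10, East 11, West 8, Central 7, Coastal 4 (total 44).

North: 4, South: 10, East: 11, West: 8, Central: 7, Coastal: 4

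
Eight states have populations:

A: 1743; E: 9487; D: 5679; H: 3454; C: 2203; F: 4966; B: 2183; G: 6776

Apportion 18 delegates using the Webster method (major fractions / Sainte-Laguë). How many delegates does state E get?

Standard divisor 36491/18 ≈ 2027.278; standard quotas: A 0.860, E 4.680, D 2.801, H 1.704, C 1.087, F 2.450, B 1.077, G 3.342.
Rounding to the nearest integer gives A 1, E 5, D 3, H 2, C 1, F 2, B 1, G 3 — total 18, matching the house size, so no adjustment is needed.
E receives 5.

5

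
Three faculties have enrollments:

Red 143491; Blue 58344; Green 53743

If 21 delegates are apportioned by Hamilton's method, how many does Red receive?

12

The standard divisor is 255578/21 ≈ 12170.381.
Standard quotas: Red 11.7902, Blue 4.7939, Green 4.4159.
Lower quotas: Red 11, Blue 4, Green 4 (sum 19, leaving 2 seats).
Remainders in descending order: Blue 0.7939, Red 0.7902, Green 0.4159.
The surplus seats go to Blue, Red.
Red receives 12.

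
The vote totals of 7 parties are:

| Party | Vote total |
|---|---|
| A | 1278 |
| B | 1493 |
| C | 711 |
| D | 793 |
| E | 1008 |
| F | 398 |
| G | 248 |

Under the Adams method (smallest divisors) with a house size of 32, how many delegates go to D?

4

Standard divisor 5929/32 ≈ 185.281; standard quotas: A 6.898, B 8.058, C 3.837, D 4.280, E 5.440, F 2.148, G 1.339.
Rounding up gives 7, 9, 4, 5, 6, 3, 2 = 36 seats, so the divisor must be adjusted.
With modified divisor 210: modified quotas A 6.086, B 7.110, C 3.386, D 3.776, E 4.800, F 1.895, G 1.181.
Rounding up: A 7, B 8, C 4, D 4, E 5, F 2, G 2 (total 32).
D receives 4.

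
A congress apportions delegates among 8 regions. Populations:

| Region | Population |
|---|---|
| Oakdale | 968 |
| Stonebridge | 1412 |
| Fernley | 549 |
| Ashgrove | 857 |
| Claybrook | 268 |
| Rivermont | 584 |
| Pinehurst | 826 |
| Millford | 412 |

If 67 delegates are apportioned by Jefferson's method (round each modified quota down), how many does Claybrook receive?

3

Standard divisor 5876/67 ≈ 87.701; standard quotas: Oakdale 11.037, Stonebridge 16.100, Fernley 6.260, Ashgrove 9.772, Claybrook 3.056, Rivermont 6.659, Pinehurst 9.418, Millford 4.698.
Rounding down gives 11, 16, 6, 9, 3, 6, 9, 4 = 64 seats, so the divisor must be adjusted.
With modified divisor 82.8: modified quotas Oakdale 11.691, Stonebridge 17.053, Fernley 6.630, Ashgrove 10.350, Claybrook 3.237, Rivermont 7.053, Pinehurst 9.976, Millford 4.976.
Rounding down: Oakdale 11, Stonebridge 17, Fernley 6, Ashgrove 10, Claybrook 3, Rivermont 7, Pinehurst 9, Millford 4 (total 67).
Claybrook receives 3.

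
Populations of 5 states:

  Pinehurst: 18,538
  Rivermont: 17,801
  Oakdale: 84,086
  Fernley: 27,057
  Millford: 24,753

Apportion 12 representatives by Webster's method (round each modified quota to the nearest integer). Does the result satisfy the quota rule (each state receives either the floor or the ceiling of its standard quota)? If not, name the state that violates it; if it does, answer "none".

Standard quotas: Pinehurst 1.292, Rivermont 1.240, Oakdale 5.858, Fernley 1.885, Millford 1.725.
Webster allocation: Pinehurst 1, Rivermont 1, Oakdale 6, Fernley 2, Millford 2.
Every allocation lies between the lower and upper quota.

none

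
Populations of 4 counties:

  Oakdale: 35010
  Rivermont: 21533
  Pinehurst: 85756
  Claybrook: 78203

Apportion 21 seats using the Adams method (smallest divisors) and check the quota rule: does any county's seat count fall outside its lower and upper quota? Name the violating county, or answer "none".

Standard quotas: Oakdale 3.334, Rivermont 2.051, Pinehurst 8.167, Claybrook 7.448.
Adams allocation: Oakdale 4, Rivermont 2, Pinehurst 8, Claybrook 7.
Every allocation lies between the lower and upper quota.

none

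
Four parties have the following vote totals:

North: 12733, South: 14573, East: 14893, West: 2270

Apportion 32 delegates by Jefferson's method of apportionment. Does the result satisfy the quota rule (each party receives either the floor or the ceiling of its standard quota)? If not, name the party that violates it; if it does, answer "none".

Standard quotas: North 9.163, South 10.487, East 10.717, West 1.633.
Jefferson allocation: North 9, South 11, East 11, West 1.
Every allocation lies between the lower and upper quota.

none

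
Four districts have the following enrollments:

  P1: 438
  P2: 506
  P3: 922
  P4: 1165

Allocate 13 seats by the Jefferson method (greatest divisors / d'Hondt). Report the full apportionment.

Standard divisor 3031/13 ≈ 233.154; standard quotas: P1 1.879, P2 2.170, P3 3.954, P4 4.997.
Rounding down gives 1, 2, 3, 4 = 10 seats, so the divisor must be adjusted.
With modified divisor 200: modified quotas P1 2.190, P2 2.530, P3 4.610, P4 5.825.
Rounding down: P1 2, P2 2, P3 4, P4 5 (total 13).

P1 2, P2 2, P3 4, P4 5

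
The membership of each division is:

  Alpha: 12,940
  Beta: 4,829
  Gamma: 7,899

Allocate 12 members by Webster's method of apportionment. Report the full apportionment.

Alpha 6, Beta 2, Gamma 4

Standard divisor 25668/12 ≈ 2139; standard quotas: Alpha 6.050, Beta 2.258, Gamma 3.693.
Rounding to the nearest integer gives Alpha 6, Beta 2, Gamma 4 — total 12, matching the house size, so no adjustment is needed.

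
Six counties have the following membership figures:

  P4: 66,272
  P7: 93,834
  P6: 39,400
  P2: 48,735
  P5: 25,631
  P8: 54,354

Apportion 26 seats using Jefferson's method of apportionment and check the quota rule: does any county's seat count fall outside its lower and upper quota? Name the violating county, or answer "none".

Standard quotas: P4 5.250, P7 7.433, P6 3.121, P2 3.860, P5 2.030, P8 4.306.
Jefferson allocation: P4 5, P7 8, P6 3, P2 4, P5 2, P8 4.
Every allocation lies between the lower and upper quota.

none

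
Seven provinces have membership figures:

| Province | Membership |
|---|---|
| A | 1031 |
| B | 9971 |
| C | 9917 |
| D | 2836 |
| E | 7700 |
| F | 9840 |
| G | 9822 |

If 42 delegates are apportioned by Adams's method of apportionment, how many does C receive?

Standard divisor 51117/42 ≈ 1217.071; standard quotas: A 0.847, B 8.193, C 8.148, D 2.330, E 6.327, F 8.085, G 8.070.
Rounding up gives 1, 9, 9, 3, 7, 9, 9 = 47 seats, so the divisor must be adjusted.
With modified divisor 1300: modified quotas A 0.793, B 7.670, C 7.628, D 2.182, E 5.923, F 7.569, G 7.555.
Rounding up: A 1, B 8, C 8, D 3, E 6, F 8, G 8 (total 42).
C receives 8.

8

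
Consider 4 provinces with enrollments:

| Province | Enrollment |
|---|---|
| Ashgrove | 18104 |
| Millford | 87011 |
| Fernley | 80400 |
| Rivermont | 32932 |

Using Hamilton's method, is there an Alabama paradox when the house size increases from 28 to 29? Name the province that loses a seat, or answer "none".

At 28 seats: Ashgrove 3, Millford 11, Fernley 10, Rivermont 4.
At 29 seats: Ashgrove 2, Millford 12, Fernley 11, Rivermont 4.
Ashgrove drops from 3 to 2.

Ashgrove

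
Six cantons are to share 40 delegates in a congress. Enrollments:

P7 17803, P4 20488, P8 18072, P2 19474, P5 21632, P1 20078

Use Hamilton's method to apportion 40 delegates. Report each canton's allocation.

P7: 6, P4: 7, P8: 6, P2: 7, P5: 7, P1: 7

The standard divisor is 117547/40 ≈ 2938.675.
Standard quotas: P7 6.0582, P4 6.9718, P8 6.1497, P2 6.6268, P5 7.3611, P1 6.8323.
Lower quotas: P7 6, P4 6, P8 6, P2 6, P5 7, P1 6 (sum 37, leaving 3 seats).
Remainders in descending order: P4 0.9718, P1 0.8323, P2 0.6268, P5 0.3611, P8 0.1497, P7 0.0582.
The surplus seats go to P4, P1, P2.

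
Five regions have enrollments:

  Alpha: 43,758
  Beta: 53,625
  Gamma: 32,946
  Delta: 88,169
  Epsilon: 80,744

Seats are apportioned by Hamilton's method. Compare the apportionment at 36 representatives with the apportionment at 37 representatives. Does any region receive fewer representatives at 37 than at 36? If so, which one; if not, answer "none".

At 36 seats: Alpha 5, Beta 6, Gamma 4, Delta 11, Epsilon 10.
At 37 seats: Alpha 5, Beta 7, Gamma 4, Delta 11, Epsilon 10.
No region's allocation decreased.

none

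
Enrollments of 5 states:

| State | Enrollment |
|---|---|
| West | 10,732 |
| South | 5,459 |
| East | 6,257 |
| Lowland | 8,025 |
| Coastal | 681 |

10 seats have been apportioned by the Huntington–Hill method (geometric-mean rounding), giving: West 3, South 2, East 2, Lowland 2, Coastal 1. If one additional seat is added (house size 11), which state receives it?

Lowland

Priority for the next seat is population ÷ (√(s·(s+1))).
Priorities: West 3098.062, South 2228.627, East 2554.410, Lowland 3276.193, Coastal 481.540.
Highest priority: Lowland.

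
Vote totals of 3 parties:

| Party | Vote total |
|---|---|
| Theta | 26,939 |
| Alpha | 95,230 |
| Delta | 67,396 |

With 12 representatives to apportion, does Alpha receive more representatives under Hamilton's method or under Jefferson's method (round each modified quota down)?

Hamilton: Theta 2, Alpha 6, Delta 4.
Jefferson: Theta 1, Alpha 7, Delta 4.
Alpha gets 6 under Hamilton and 7 under Jefferson.

Jefferson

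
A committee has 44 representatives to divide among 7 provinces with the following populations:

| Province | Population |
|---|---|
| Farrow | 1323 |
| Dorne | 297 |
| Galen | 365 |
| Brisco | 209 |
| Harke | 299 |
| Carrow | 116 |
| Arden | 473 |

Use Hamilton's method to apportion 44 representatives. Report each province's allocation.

The standard divisor is 3082/44 ≈ 70.045.
Standard quotas: Farrow 18.888, Dorne 4.240, Galen 5.211, Brisco 2.984, Harke 4.269, Carrow 1.656, Arden 6.753.
Lower quotas: Farrow 18, Dorne 4, Galen 5, Brisco 2, Harke 4, Carrow 1, Arden 6 (sum 40, leaving 4 seats).
Remainders in descending order: Brisco 0.984, Farrow 0.888, Arden 0.753, Carrow 0.656, Harke 0.269, Dorne 0.240, Galen 0.211.
The surplus seats go to Brisco, Farrow, Arden, Carrow.

Farrow 19; Dorne 4; Galen 5; Brisco 3; Harke 4; Carrow 2; Arden 7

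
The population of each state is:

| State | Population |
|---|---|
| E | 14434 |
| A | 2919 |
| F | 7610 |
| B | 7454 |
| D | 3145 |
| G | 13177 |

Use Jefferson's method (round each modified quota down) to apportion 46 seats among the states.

Standard divisor 48739/46 ≈ 1059.543; standard quotas: E 13.623, A 2.755, F 7.182, B 7.035, D 2.968, G 12.436.
Rounding down gives 13, 2, 7, 7, 2, 12 = 43 seats, so the divisor must be adjusted.
With modified divisor 1000: modified quotas E 14.434, A 2.919, F 7.610, B 7.454, D 3.145, G 13.177.
Rounding down: E 14, A 2, F 7, B 7, D 3, G 13 (total 46).

E: 14, A: 2, F: 7, B: 7, D: 3, G: 13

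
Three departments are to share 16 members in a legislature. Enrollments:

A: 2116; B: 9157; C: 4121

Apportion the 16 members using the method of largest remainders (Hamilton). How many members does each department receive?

Total 15394; standard divisor 15394/16 ≈ 962.125.
Standard quotas: A 2.1993, B 9.5175, C 4.2832.
Lower quotas: A 2, B 9, C 4 (sum 15, leaving 1 seat).
Remainders in descending order: B 0.5175, C 0.2832, A 0.1993.
The surplus seat goes to B.

A 2, B 10, C 4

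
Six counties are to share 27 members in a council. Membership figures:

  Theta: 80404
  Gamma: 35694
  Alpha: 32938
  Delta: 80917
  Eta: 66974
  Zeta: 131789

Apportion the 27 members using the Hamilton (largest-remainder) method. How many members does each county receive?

Standard divisor: 428716 ÷ 27 ≈ 15878.37.
Standard quotas: Theta 5.0637, Gamma 2.2480, Alpha 2.0744, Delta 5.0961, Eta 4.2179, Zeta 8.2999.
Lower quotas: Theta 5, Gamma 2, Alpha 2, Delta 5, Eta 4, Zeta 8 (sum 26, leaving 1 seat).
Remainders in descending order: Zeta 0.2999, Gamma 0.2480, Eta 0.2179, Delta 0.0961, Alpha 0.0744, Theta 0.0637.
The surplus seat goes to Zeta.

Theta=5, Gamma=2, Alpha=2, Delta=5, Eta=4, Zeta=9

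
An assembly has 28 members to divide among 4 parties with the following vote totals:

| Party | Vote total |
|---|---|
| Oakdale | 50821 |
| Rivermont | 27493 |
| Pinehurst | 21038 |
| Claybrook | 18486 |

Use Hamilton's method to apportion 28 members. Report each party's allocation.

The standard divisor is 117838/28 ≈ 4208.5.
Standard quotas: Oakdale 12.0758, Rivermont 6.5327, Pinehurst 4.9989, Claybrook 4.3925.
Lower quotas: Oakdale 12, Rivermont 6, Pinehurst 4, Claybrook 4 (sum 26, leaving 2 seats).
Remainders in descending order: Pinehurst 0.9989, Rivermont 0.5327, Claybrook 0.3925, Oakdale 0.0758.
Largest remainders: Pinehurst, Rivermont receive the extra seats.

Oakdale=12; Rivermont=7; Pinehurst=5; Claybrook=4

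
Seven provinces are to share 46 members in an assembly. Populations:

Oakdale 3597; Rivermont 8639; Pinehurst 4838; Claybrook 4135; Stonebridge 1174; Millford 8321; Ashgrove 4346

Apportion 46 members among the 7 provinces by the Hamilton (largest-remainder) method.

Oakdale=5, Rivermont=11, Pinehurst=6, Claybrook=5, Stonebridge=2, Millford=11, Ashgrove=6

Total 35050; standard divisor 35050/46 ≈ 761.957.
Standard quotas: Oakdale 4.7207, Rivermont 11.3379, Pinehurst 6.3494, Claybrook 5.4268, Stonebridge 1.5408, Millford 10.9206, Ashgrove 5.7037.
Lower quotas: Oakdale 4, Rivermont 11, Pinehurst 6, Claybrook 5, Stonebridge 1, Millford 10, Ashgrove 5 (sum 42, leaving 4 seats).
Remainders in descending order: Millford 0.9206, Oakdale 0.7207, Ashgrove 0.7037, Stonebridge 0.5408, Claybrook 0.4268, Pinehurst 0.3494, Rivermont 0.3379.
Largest remainders: Millford, Oakdale, Ashgrove, Stonebridge receive the extra seats.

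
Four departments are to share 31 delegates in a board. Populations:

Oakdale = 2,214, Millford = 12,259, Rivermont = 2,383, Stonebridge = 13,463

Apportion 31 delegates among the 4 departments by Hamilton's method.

Total 30319; standard divisor 30319/31 ≈ 978.032.
Standard quotas: Oakdale 2.2637, Millford 12.5344, Rivermont 2.4365, Stonebridge 13.7654.
Lower quotas: Oakdale 2, Millford 12, Rivermont 2, Stonebridge 13 (sum 29, leaving 2 seats).
Remainders in descending order: Stonebridge 0.7654, Millford 0.5344, Rivermont 0.4365, Oakdale 0.2637.
Largest remainders: Stonebridge, Millford receive the extra seats.

Oakdale=2, Millford=13, Rivermont=2, Stonebridge=14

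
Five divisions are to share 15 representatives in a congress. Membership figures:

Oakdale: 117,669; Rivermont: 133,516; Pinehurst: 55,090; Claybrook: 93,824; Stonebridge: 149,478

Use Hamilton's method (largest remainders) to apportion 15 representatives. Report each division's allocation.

Oakdale=3, Rivermont=4, Pinehurst=1, Claybrook=3, Stonebridge=4

The standard divisor is 549577/15 ≈ 36638.467.
Standard quotas: Oakdale 3.2116, Rivermont 3.6441, Pinehurst 1.5036, Claybrook 2.5608, Stonebridge 4.0798.
Lower quotas: Oakdale 3, Rivermont 3, Pinehurst 1, Claybrook 2, Stonebridge 4 (sum 13, leaving 2 seats).
Remainders in descending order: Rivermont 0.6441, Claybrook 0.5608, Pinehurst 0.5036, Oakdale 0.2116, Stonebridge 0.0798.
Largest remainders: Rivermont, Claybrook receive the extra seats.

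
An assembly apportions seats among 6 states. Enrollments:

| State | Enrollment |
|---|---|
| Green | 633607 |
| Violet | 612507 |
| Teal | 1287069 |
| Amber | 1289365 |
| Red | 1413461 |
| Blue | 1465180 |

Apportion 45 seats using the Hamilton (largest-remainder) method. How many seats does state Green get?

4

Standard divisor: 6701189 ÷ 45 ≈ 148915.311.
Standard quotas: Green 4.2548, Violet 4.1131, Teal 8.6430, Amber 8.6584, Red 9.4917, Blue 9.8390.
Lower quotas: Green 4, Violet 4, Teal 8, Amber 8, Red 9, Blue 9 (sum 42, leaving 3 seats).
Remainders in descending order: Blue 0.8390, Amber 0.6584, Teal 0.6430, Red 0.4917, Green 0.2548, Violet 0.1131.
Largest remainders: Blue, Amber, Teal receive the extra seats.
Green receives 4.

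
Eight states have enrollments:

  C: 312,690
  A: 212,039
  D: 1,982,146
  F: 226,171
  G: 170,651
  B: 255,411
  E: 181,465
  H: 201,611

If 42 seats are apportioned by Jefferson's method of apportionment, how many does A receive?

2

Standard divisor 3542184/42 ≈ 84337.714; standard quotas: C 3.708, A 2.514, D 23.502, F 2.682, G 2.023, B 3.028, E 2.152, H 2.391.
Rounding down gives 3, 2, 23, 2, 2, 3, 2, 2 = 39 seats, so the divisor must be adjusted.
With modified divisor 77200: modified quotas C 4.050, A 2.747, D 25.675, F 2.930, G 2.211, B 3.308, E 2.351, H 2.612.
Rounding down: C 4, A 2, D 25, F 2, G 2, B 3, E 2, H 2 (total 42).
A receives 2.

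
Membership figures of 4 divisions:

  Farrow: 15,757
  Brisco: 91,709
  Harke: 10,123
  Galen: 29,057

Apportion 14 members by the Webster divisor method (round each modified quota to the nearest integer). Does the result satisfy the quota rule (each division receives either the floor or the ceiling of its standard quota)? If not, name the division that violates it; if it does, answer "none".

none

Standard quotas: Farrow 1.504, Brisco 8.755, Harke 0.966, Galen 2.774.
Webster allocation: Farrow 1, Brisco 9, Harke 1, Galen 3.
Every allocation lies between the lower and upper quota.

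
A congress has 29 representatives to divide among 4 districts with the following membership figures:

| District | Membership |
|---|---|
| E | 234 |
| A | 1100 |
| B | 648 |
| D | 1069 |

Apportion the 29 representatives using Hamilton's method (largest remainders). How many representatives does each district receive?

E=2, A=11, B=6, D=10

Total 3051; standard divisor 3051/29 ≈ 105.207.
Standard quotas: E 2.224, A 10.456, B 6.159, D 10.161.
Lower quotas: E 2, A 10, B 6, D 10 (sum 28, leaving 1 seat).
Remainders in descending order: A 0.456, E 0.224, D 0.161, B 0.159.
The surplus seat goes to A.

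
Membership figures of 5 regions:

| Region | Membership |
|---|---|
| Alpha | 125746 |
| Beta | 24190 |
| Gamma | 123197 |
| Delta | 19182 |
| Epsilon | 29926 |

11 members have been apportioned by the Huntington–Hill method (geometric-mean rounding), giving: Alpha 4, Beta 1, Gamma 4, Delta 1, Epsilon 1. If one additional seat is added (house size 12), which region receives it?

Priority for the next seat is population ÷ (√(s·(s+1))).
Priorities: Alpha 28117.660, Beta 17104.913, Gamma 27547.687, Delta 13563.722, Epsilon 21160.878.
Highest priority: Alpha.

Alpha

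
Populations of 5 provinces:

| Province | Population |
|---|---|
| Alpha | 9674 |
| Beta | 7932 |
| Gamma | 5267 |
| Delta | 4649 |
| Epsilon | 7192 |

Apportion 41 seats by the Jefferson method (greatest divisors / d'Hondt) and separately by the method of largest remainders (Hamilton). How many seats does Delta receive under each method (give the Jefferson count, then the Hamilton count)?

Jefferson: Alpha 12, Beta 9, Gamma 6, Delta 5, Epsilon 9.
Hamilton: Alpha 11, Beta 9, Gamma 6, Delta 6, Epsilon 9.
Delta gets 5 under Jefferson and 6 under Hamilton.

5 and 6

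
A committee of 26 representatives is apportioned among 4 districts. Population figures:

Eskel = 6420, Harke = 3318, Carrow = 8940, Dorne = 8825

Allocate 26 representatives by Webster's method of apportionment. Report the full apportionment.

Eskel 6, Harke 3, Carrow 9, Dorne 8

Standard divisor 27503/26 ≈ 1057.808; standard quotas: Eskel 6.069, Harke 3.137, Carrow 8.451, Dorne 8.343.
Rounding to the nearest integer gives 6, 3, 8, 8 = 25 seats, so the divisor must be adjusted.
With modified divisor 1045: modified quotas Eskel 6.144, Harke 3.175, Carrow 8.555, Dorne 8.445.
Rounding to the nearest integer: Eskel 6, Harke 3, Carrow 9, Dorne 8 (total 26).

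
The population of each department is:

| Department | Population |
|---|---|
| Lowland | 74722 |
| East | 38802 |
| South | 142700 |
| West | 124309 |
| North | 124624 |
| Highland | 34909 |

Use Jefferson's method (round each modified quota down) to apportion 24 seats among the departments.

Lowland: 3; East: 1; South: 7; West: 6; North: 6; Highland: 1

Standard divisor 540066/24 ≈ 22502.75; standard quotas: Lowland 3.321, East 1.724, South 6.341, West 5.524, North 5.538, Highland 1.551.
Rounding down gives 3, 1, 6, 5, 5, 1 = 21 seats, so the divisor must be adjusted.
With modified divisor 19900: modified quotas Lowland 3.755, East 1.950, South 7.171, West 6.247, North 6.263, Highland 1.754.
Rounding down: Lowland 3, East 1, South 7, West 6, North 6, Highland 1 (total 24).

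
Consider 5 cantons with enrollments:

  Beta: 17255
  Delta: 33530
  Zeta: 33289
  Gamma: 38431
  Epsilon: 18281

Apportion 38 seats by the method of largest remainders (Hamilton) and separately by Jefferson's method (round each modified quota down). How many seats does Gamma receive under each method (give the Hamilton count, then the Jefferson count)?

Hamilton: Beta 5, Delta 9, Zeta 9, Gamma 10, Epsilon 5.
Jefferson: Beta 4, Delta 9, Zeta 9, Gamma 11, Epsilon 5.
Gamma gets 10 under Hamilton and 11 under Jefferson.

10 and 11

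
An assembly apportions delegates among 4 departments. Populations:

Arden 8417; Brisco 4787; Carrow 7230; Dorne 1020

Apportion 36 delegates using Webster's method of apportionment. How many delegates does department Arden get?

14

Standard divisor 21454/36 ≈ 595.944; standard quotas: Arden 14.124, Brisco 8.033, Carrow 12.132, Dorne 1.712.
Rounding to the nearest integer gives Arden 14, Brisco 8, Carrow 12, Dorne 2 — total 36, matching the house size, so no adjustment is needed.
Arden receives 14.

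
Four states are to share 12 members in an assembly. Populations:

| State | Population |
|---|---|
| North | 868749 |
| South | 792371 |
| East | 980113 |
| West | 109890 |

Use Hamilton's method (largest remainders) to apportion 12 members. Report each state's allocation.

Total 2751123; standard divisor 2751123/12 ≈ 229260.25.
Standard quotas: North 3.7894, South 3.4562, East 4.2751, West 0.4793.
Lower quotas: North 3, South 3, East 4, West 0 (sum 10, leaving 2 seats).
Remainders in descending order: North 0.7894, West 0.4793, South 0.4562, East 0.2751.
The surplus seats go to North, West.

North=4; South=3; East=4; West=1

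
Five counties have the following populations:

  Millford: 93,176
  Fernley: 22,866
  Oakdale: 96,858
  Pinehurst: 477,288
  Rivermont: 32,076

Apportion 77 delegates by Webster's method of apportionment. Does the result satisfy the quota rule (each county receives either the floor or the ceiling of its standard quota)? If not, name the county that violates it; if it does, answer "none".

Standard quotas: Millford 9.933, Fernley 2.438, Oakdale 10.326, Pinehurst 50.883, Rivermont 3.420.
Webster allocation: Millford 10, Fernley 2, Oakdale 10, Pinehurst 52, Rivermont 3.
Pinehurst has quota 50.883 (lower 50, upper 51) but receives 52 — outside the quota interval.

Pinehurst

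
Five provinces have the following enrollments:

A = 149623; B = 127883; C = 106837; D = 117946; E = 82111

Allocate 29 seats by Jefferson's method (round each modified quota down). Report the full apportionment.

Standard divisor 584400/29 ≈ 20151.724; standard quotas: A 7.425, B 6.346, C 5.302, D 5.853, E 4.075.
Rounding down gives 7, 6, 5, 5, 4 = 27 seats, so the divisor must be adjusted.
With modified divisor 18500: modified quotas A 8.088, B 6.913, C 5.775, D 6.375, E 4.438.
Rounding down: A 8, B 6, C 5, D 6, E 4 (total 29).

A 8; B 6; C 5; D 6; E 4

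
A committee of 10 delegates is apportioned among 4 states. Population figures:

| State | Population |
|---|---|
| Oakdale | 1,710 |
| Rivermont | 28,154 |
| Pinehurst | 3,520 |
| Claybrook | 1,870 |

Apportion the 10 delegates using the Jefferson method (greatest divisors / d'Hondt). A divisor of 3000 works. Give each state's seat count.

Oakdale=0, Rivermont=9, Pinehurst=1, Claybrook=0

With modified divisor 3000: modified quotas Oakdale 0.570, Rivermont 9.385, Pinehurst 1.173, Claybrook 0.623.
Rounding down: Oakdale 0, Rivermont 9, Pinehurst 1, Claybrook 0 (total 10).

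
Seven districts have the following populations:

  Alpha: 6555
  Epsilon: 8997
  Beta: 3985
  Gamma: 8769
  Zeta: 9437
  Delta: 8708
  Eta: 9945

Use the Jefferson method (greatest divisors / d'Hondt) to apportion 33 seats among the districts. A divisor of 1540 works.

With modified divisor 1540: modified quotas Alpha 4.256, Epsilon 5.842, Beta 2.588, Gamma 5.694, Zeta 6.128, Delta 5.655, Eta 6.458.
Rounding down: Alpha 4, Epsilon 5, Beta 2, Gamma 5, Zeta 6, Delta 5, Eta 6 (total 33).

Alpha: 4, Epsilon: 5, Beta: 2, Gamma: 5, Zeta: 6, Delta: 5, Eta: 6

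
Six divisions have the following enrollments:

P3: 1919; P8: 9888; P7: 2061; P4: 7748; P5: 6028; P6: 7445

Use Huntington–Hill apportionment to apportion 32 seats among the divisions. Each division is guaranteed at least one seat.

With divisor 1125: modified quotas P3 1.706, P8 8.789, P7 1.832, P4 6.887, P5 5.358, P6 6.618.
Geometric-mean thresholds: P3 √(1·2)=1.414, P8 √(8·9)=8.485, P7 √(1·2)=1.414, P4 √(6·7)=6.481, P5 √(5·6)=5.477, P6 √(6·7)=6.481.
Each quota rounded against its threshold gives P3 2, P8 9, P7 2, P4 7, P5 5, P6 7 (total 32).

P3: 2, P8: 9, P7: 2, P4: 7, P5: 5, P6: 7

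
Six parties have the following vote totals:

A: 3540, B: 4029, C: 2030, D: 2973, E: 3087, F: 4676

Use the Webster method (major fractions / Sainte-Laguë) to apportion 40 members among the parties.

A 7, B 8, C 4, D 6, E 6, F 9

Standard divisor 20335/40 ≈ 508.375; standard quotas: A 6.963, B 7.925, C 3.993, D 5.848, E 6.072, F 9.198.
Rounding to the nearest integer gives A 7, B 8, C 4, D 6, E 6, F 9 — total 40, matching the house size, so no adjustment is needed.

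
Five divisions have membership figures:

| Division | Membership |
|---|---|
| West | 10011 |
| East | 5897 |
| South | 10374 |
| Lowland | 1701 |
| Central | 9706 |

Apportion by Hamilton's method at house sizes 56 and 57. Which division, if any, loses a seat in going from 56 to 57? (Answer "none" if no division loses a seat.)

At 56 seats: West 15, East 9, South 15, Lowland 3, Central 14.
At 57 seats: West 15, East 9, South 16, Lowland 2, Central 15.
Lowland drops from 3 to 2.

Lowland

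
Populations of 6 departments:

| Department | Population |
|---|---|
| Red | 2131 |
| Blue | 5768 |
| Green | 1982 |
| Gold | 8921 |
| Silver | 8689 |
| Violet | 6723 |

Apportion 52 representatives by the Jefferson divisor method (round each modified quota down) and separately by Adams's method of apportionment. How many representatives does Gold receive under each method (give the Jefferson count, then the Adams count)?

14 and 13

Jefferson: Red 3, Blue 9, Green 3, Gold 14, Silver 13, Violet 10.
Adams: Red 4, Blue 9, Green 3, Gold 13, Silver 13, Violet 10.
Gold gets 14 under Jefferson and 13 under Adams.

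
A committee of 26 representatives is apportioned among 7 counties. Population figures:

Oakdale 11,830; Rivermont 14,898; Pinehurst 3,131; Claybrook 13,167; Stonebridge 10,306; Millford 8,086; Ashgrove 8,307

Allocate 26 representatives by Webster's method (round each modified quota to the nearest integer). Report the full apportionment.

Standard divisor 69725/26 ≈ 2681.731; standard quotas: Oakdale 4.411, Rivermont 5.555, Pinehurst 1.168, Claybrook 4.910, Stonebridge 3.843, Millford 3.015, Ashgrove 3.098.
Rounding to the nearest integer gives Oakdale 4, Rivermont 6, Pinehurst 1, Claybrook 5, Stonebridge 4, Millford 3, Ashgrove 3 — total 26, matching the house size, so no adjustment is needed.

Oakdale 4, Rivermont 6, Pinehurst 1, Claybrook 5, Stonebridge 4, Millford 3, Ashgrove 3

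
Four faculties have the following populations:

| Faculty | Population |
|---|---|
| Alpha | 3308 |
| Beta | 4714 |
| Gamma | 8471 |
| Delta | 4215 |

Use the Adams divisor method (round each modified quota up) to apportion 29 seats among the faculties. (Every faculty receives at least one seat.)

Alpha: 5, Beta: 7, Gamma: 11, Delta: 6

Standard divisor 20708/29 ≈ 714.069; standard quotas: Alpha 4.633, Beta 6.602, Gamma 11.863, Delta 5.903.
Rounding up gives 5, 7, 12, 6 = 30 seats, so the divisor must be adjusted.
With modified divisor 780: modified quotas Alpha 4.241, Beta 6.044, Gamma 10.860, Delta 5.404.
Rounding up: Alpha 5, Beta 7, Gamma 11, Delta 6 (total 29).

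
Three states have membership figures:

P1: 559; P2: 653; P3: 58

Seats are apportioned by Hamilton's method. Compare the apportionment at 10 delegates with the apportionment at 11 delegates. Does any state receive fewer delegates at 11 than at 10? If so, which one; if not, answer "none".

At 10 seats: P1 4, P2 5, P3 1.
At 11 seats: P1 5, P2 6, P3 0.
P3 drops from 1 to 0.

P3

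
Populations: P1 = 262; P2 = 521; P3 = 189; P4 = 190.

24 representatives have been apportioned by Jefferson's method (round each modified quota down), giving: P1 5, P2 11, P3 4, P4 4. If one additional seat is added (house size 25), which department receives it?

P1

Priority for the next seat is population ÷ (current seats + 1).
Priorities: P1 43.667, P2 43.417, P3 37.800, P4 38.000.
Highest priority: P1.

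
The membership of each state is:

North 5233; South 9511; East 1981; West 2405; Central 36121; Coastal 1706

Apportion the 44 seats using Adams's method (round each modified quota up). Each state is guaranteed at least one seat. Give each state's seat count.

North=4; South=7; East=2; West=2; Central=27; Coastal=2

Standard divisor 56957/44 ≈ 1294.477; standard quotas: North 4.043, South 7.347, East 1.530, West 1.858, Central 27.904, Coastal 1.318.
Rounding up gives 5, 8, 2, 2, 28, 2 = 47 seats, so the divisor must be adjusted.
With modified divisor 1370: modified quotas North 3.820, South 6.942, East 1.446, West 1.755, Central 26.366, Coastal 1.245.
Rounding up: North 4, South 7, East 2, West 2, Central 27, Coastal 2 (total 44).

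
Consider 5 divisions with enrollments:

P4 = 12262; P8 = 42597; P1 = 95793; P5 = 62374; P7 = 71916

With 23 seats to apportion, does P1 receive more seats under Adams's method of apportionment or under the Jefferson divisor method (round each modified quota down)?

Adams: P4 1, P8 4, P1 7, P5 5, P7 6.
Jefferson: P4 1, P8 3, P1 8, P5 5, P7 6.
P1 gets 7 under Adams and 8 under Jefferson.

Jefferson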